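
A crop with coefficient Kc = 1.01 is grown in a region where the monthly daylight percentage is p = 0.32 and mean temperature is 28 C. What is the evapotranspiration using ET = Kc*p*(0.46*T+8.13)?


ET = Kc * p * (0.46*T + 8.13)
ET = 1.01 * 0.32 * (0.46*28 + 8.13)
ET = 1.01 * 0.32 * 21.0100

6.7904 mm/day


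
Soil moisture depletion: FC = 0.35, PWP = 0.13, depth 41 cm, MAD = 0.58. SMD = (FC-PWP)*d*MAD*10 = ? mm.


SMD = (FC - PWP) * d * MAD * 10
SMD = (0.35 - 0.13) * 41 * 0.58 * 10
SMD = 0.2200 * 41 * 0.58 * 10

52.3160 mm


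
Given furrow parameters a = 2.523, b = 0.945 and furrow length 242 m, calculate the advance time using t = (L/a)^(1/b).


t = (L/a)^(1/b)
t = (242/2.523)^(1/0.945)
t = 95.917558^(1/0.945)

125.0969 min


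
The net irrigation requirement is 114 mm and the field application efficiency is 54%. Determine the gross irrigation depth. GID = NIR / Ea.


Ea = 54% = 0.54
GID = NIR / Ea = 114 / 0.54 = 211.1111 mm

211.1111 mm


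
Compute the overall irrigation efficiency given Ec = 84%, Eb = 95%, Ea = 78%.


Ec = 0.84, Eb = 0.95, Ea = 0.78
E = 0.84 * 0.95 * 0.78 * 100 = 62.2440%

62.2440 %


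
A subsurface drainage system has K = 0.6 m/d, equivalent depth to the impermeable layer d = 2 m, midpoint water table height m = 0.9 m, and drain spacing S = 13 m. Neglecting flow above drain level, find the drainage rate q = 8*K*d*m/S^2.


q = 8*K*d*m/S^2
q = 8*0.6*2*0.9/13^2
q = 8.6400 / 169

0.0511 m/d


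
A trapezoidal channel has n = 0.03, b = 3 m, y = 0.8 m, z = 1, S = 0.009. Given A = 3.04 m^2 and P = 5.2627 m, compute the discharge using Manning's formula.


R = A/P = 3.04/5.2627 = 0.577650
Q = (1/0.03) * 3.04 * 0.577650^(2/3) * 0.009^0.5

6.6678 m^3/s


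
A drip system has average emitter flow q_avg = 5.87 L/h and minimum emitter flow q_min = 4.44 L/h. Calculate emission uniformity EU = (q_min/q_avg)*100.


EU = (q_min/q_avg)*100 = (4.44/5.87)*100 = 75.6388%

75.6388 %


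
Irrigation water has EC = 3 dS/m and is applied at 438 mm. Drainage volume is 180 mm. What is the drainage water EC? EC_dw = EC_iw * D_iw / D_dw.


EC_dw = EC_iw * D_iw / D_dw
EC_dw = 3 * 438 / 180
EC_dw = 1314 / 180

7.3000 dS/m


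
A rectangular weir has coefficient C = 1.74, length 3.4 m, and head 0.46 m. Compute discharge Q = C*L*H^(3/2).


Q = C * L * H^(3/2) = 1.74 * 3.4 * 0.46^1.5 = 1.74 * 3.4 * 0.311987

1.8457 m^3/s


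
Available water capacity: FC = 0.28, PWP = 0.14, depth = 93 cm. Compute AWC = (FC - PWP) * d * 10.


AWC = (FC - PWP) * d * 10
AWC = (0.28 - 0.14) * 93 * 10
AWC = 0.1400 * 93 * 10

130.2000 mm


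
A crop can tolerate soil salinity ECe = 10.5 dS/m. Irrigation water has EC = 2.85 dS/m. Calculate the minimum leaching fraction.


LR = ECiw / (5*ECe - ECiw)
LR = 2.85 / (5*10.5 - 2.85)
LR = 2.85 / 49.6500

0.0574


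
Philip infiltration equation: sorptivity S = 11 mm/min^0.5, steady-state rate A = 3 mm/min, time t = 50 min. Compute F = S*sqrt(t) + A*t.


F = S*sqrt(t) + A*t
F = 11*sqrt(50) + 3*50
F = 11*7.071068 + 150

227.7817 mm


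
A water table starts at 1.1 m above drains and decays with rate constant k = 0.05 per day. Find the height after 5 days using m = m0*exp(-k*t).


m = m0 * exp(-k*t)
m = 1.1 * exp(-0.05 * 5)
m = 1.1 * exp(-0.2500)

0.8567 m


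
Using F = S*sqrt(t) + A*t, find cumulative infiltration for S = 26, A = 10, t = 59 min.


F = S*sqrt(t) + A*t
F = 26*sqrt(59) + 10*59
F = 26*7.681146 + 590

789.7098 mm


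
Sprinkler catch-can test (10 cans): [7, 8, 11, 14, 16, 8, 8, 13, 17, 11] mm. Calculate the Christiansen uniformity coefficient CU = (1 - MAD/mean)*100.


mean = 11.300000 mm
MAD = 2.960000 mm
CU = (1 - 2.960000/11.300000)*100

73.8053 %


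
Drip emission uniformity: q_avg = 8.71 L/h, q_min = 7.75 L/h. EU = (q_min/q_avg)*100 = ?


EU = (q_min/q_avg)*100 = (7.75/8.71)*100 = 88.9782%

88.9782 %


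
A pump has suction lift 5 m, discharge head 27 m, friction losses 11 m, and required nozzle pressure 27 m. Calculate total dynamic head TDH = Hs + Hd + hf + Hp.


TDH = Hs + Hd + hf + Hp = 5 + 27 + 11 + 27 = 70

70 m


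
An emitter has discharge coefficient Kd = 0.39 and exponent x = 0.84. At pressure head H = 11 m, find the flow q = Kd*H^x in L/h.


q = Kd * H^x = 0.39 * 11^0.84 = 0.39 * 7.494969

2.9230 L/h


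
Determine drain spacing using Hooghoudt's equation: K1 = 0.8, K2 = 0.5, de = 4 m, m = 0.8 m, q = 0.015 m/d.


S^2 = 8*K2*de*m/q + 4*K1*m^2/q
S^2 = 8*0.5*4*0.8/0.015 + 4*0.8*0.8^2/0.015
S = sqrt(989.8667)

31.4621 m


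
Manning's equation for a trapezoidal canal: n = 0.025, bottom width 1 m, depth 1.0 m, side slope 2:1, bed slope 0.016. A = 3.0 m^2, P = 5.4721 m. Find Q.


R = A/P = 3.0/5.4721 = 0.548236
Q = (1/0.025) * 3.0 * 0.548236^(2/3) * 0.016^0.5

10.1676 m^3/s


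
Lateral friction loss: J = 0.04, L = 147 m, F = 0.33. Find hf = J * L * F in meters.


hf = J * L * F = 0.04 * 147 * 0.33 = 1.9404 m

1.9404 m


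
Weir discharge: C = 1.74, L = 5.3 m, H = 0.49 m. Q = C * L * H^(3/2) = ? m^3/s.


Q = C * L * H^(3/2) = 1.74 * 5.3 * 0.49^1.5 = 1.74 * 5.3 * 0.343000

3.1631 m^3/s


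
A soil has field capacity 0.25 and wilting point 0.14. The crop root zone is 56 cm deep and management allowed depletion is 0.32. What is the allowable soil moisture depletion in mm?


SMD = (FC - PWP) * d * MAD * 10
SMD = (0.25 - 0.14) * 56 * 0.32 * 10
SMD = 0.1100 * 56 * 0.32 * 10

19.7120 mm


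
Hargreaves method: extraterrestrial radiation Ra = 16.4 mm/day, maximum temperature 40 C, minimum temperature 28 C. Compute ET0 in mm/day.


Tmean = (Tmax + Tmin)/2 = (40 + 28)/2 = 34.0
ET0 = 0.0023 * 16.4 * (34.0 + 17.8) * sqrt(40 - 28)
ET0 = 0.0023 * 16.4 * 51.8 * 3.464102

6.7685 mm/day


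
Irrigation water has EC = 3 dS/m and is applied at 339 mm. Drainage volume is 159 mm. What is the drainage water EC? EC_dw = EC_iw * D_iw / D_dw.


EC_dw = EC_iw * D_iw / D_dw
EC_dw = 3 * 339 / 159
EC_dw = 1017 / 159

6.3962 dS/m


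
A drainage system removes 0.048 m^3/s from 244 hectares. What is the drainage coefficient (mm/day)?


DC = Q * 86400 / (A * 10000) * 1000
DC = 0.048 * 86400 / (244 * 10000) * 1000
DC = 4147200.0000 / 2440000

1.6997 mm/day


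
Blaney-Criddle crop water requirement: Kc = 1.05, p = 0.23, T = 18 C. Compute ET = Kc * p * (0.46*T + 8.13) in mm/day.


ET = Kc * p * (0.46*T + 8.13)
ET = 1.05 * 0.23 * (0.46*18 + 8.13)
ET = 1.05 * 0.23 * 16.4100

3.9630 mm/day


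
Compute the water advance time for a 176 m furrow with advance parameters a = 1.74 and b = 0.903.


t = (L/a)^(1/b)
t = (176/1.74)^(1/0.903)
t = 101.149425^(1/0.903)

166.0871 min


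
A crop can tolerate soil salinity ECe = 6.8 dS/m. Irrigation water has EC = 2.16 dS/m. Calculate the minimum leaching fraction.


LR = ECiw / (5*ECe - ECiw)
LR = 2.16 / (5*6.8 - 2.16)
LR = 2.16 / 31.8400

0.0678


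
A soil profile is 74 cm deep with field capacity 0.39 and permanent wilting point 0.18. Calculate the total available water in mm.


AWC = (FC - PWP) * d * 10
AWC = (0.39 - 0.18) * 74 * 10
AWC = 0.2100 * 74 * 10

155.4000 mm


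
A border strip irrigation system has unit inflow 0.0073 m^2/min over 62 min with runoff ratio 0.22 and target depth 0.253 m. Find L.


L = q*t/((1+r)*Z)
L = 0.0073*62/((1+0.22)*0.253)
L = 0.4526/0.30866

1.4663 m


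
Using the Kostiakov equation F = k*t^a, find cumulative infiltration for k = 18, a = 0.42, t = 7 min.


F = k * t^a = 18 * 7^0.42
F = 18 * 2.264338

40.7581 mm


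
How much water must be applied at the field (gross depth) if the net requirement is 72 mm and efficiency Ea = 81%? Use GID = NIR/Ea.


Ea = 81% = 0.81
GID = NIR / Ea = 72 / 0.81 = 88.8889 mm

88.8889 mm


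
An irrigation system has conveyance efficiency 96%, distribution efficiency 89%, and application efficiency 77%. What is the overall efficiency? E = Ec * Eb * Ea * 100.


Ec = 0.96, Eb = 0.89, Ea = 0.77
E = 0.96 * 0.89 * 0.77 * 100 = 65.7888%

65.7888 %


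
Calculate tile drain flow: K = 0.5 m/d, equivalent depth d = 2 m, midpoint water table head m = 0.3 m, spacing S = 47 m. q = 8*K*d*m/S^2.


q = 8*K*d*m/S^2
q = 8*0.5*2*0.3/47^2
q = 2.4000 / 2209

0.0011 m/d


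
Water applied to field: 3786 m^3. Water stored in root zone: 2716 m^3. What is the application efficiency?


Ea = V_root / V_field * 100 = 2716 / 3786 * 100 = 71.7380%

71.7380 %


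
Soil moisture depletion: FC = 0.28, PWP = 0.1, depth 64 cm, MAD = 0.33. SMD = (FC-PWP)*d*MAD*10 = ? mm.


SMD = (FC - PWP) * d * MAD * 10
SMD = (0.28 - 0.1) * 64 * 0.33 * 10
SMD = 0.1800 * 64 * 0.33 * 10

38.0160 mm


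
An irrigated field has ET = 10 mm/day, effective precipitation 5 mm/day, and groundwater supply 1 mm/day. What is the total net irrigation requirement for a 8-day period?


Daily deficit = ET - Pe - GW = 10 - 5 - 1 = 4 mm/day
NIR = 4 * 8 = 32 mm

32.0000 mm


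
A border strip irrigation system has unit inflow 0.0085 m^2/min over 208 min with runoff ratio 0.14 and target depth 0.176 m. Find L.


L = q*t/((1+r)*Z)
L = 0.0085*208/((1+0.14)*0.176)
L = 1.768/0.20064

8.8118 m


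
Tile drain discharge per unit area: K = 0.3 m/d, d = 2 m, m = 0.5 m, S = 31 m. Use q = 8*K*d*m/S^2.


q = 8*K*d*m/S^2
q = 8*0.3*2*0.5/31^2
q = 2.4000 / 961

0.0025 m/d


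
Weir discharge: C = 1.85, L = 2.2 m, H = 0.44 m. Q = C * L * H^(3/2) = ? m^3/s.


Q = C * L * H^(3/2) = 1.85 * 2.2 * 0.44^1.5 = 1.85 * 2.2 * 0.291863

1.1879 m^3/s


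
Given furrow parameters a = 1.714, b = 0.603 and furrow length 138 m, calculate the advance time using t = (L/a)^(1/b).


t = (L/a)^(1/b)
t = (138/1.714)^(1/0.603)
t = 80.513419^(1/0.603)

1447.5844 min


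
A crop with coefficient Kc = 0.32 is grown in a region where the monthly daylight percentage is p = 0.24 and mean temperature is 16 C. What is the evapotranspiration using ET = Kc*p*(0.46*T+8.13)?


ET = Kc * p * (0.46*T + 8.13)
ET = 0.32 * 0.24 * (0.46*16 + 8.13)
ET = 0.32 * 0.24 * 15.4900

1.1896 mm/day


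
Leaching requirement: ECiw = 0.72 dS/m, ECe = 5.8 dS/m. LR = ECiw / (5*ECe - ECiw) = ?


LR = ECiw / (5*ECe - ECiw)
LR = 0.72 / (5*5.8 - 0.72)
LR = 0.72 / 28.2800

0.0255


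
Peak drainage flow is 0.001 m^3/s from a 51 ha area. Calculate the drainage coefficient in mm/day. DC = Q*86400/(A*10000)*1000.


DC = Q * 86400 / (A * 10000) * 1000
DC = 0.001 * 86400 / (51 * 10000) * 1000
DC = 86400.0000 / 510000

0.1694 mm/day


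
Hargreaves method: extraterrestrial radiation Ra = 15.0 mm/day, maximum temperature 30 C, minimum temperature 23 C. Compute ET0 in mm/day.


Tmean = (Tmax + Tmin)/2 = (30 + 23)/2 = 26.5
ET0 = 0.0023 * 15.0 * (26.5 + 17.8) * sqrt(30 - 23)
ET0 = 0.0023 * 15.0 * 44.3 * 2.645751

4.0436 mm/day


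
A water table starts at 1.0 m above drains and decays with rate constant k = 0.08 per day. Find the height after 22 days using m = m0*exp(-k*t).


m = m0 * exp(-k*t)
m = 1.0 * exp(-0.08 * 22)
m = 1.0 * exp(-1.7600)

0.1720 m


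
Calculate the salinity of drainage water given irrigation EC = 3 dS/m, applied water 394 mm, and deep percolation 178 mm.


EC_dw = EC_iw * D_iw / D_dw
EC_dw = 3 * 394 / 178
EC_dw = 1182 / 178

6.6404 dS/m


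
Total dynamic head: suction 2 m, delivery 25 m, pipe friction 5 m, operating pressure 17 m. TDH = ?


TDH = Hs + Hd + hf + Hp = 2 + 25 + 5 + 17 = 49

49 m


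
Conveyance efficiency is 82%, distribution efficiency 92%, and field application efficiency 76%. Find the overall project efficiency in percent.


Ec = 0.82, Eb = 0.92, Ea = 0.76
E = 0.82 * 0.92 * 0.76 * 100 = 57.3344%

57.3344 %


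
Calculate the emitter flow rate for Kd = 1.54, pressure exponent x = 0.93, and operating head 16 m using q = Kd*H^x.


q = Kd * H^x = 1.54 * 16^0.93 = 1.54 * 13.177456

20.2933 L/h


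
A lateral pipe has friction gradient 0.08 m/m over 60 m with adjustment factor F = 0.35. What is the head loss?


hf = J * L * F = 0.08 * 60 * 0.35 = 1.6800 m

1.6800 m


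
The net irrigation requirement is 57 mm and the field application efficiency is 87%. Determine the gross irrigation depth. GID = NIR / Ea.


Ea = 87% = 0.87
GID = NIR / Ea = 57 / 0.87 = 65.5172 mm

65.5172 mm


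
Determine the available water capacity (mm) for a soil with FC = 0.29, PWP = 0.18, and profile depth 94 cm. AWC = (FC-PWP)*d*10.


AWC = (FC - PWP) * d * 10
AWC = (0.29 - 0.18) * 94 * 10
AWC = 0.1100 * 94 * 10

103.4000 mm


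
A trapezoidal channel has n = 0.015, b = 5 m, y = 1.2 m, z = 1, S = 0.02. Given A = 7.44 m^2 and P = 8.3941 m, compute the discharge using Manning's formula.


R = A/P = 7.44/8.3941 = 0.886337
Q = (1/0.015) * 7.44 * 0.886337^(2/3) * 0.02^0.5

64.7236 m^3/s


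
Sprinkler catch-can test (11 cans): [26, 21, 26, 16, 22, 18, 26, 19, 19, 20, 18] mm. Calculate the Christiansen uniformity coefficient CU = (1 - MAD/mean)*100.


mean = 21.000000 mm
MAD = 2.909091 mm
CU = (1 - 2.909091/21.000000)*100

86.1472 %


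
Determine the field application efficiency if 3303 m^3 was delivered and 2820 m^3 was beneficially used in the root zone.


Ea = V_root / V_field * 100 = 2820 / 3303 * 100 = 85.3769%

85.3769 %


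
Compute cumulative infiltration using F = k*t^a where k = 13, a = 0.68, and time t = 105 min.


F = k * t^a = 13 * 105^0.68
F = 13 * 23.681474

307.8592 mm


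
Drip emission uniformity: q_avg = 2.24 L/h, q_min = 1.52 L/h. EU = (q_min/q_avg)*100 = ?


EU = (q_min/q_avg)*100 = (1.52/2.24)*100 = 67.8571%

67.8571 %


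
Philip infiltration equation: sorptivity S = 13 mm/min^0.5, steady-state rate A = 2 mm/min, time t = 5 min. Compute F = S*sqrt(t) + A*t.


F = S*sqrt(t) + A*t
F = 13*sqrt(5) + 2*5
F = 13*2.236068 + 10

39.0689 mm


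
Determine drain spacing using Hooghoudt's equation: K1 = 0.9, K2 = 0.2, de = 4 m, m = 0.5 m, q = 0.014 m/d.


S^2 = 8*K2*de*m/q + 4*K1*m^2/q
S^2 = 8*0.2*4*0.5/0.014 + 4*0.9*0.5^2/0.014
S = sqrt(292.8571)

17.1131 m


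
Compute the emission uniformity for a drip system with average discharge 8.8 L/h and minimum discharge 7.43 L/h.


EU = (q_min/q_avg)*100 = (7.43/8.8)*100 = 84.4318%

84.4318 %


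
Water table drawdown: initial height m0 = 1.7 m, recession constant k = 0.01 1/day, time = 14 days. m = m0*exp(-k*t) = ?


m = m0 * exp(-k*t)
m = 1.7 * exp(-0.01 * 14)
m = 1.7 * exp(-0.1400)

1.4779 m


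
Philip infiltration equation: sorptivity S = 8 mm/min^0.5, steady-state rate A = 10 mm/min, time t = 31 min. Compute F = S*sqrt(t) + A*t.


F = S*sqrt(t) + A*t
F = 8*sqrt(31) + 10*31
F = 8*5.567764 + 310

354.5421 mm


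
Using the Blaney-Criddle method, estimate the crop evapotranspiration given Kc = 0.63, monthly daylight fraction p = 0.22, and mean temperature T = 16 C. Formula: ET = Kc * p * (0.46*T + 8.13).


ET = Kc * p * (0.46*T + 8.13)
ET = 0.63 * 0.22 * (0.46*16 + 8.13)
ET = 0.63 * 0.22 * 15.4900

2.1469 mm/day


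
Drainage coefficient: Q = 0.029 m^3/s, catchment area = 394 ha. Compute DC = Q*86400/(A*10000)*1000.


DC = Q * 86400 / (A * 10000) * 1000
DC = 0.029 * 86400 / (394 * 10000) * 1000
DC = 2505600.0000 / 3940000

0.6359 mm/day


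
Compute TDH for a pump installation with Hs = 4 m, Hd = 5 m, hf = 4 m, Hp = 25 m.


TDH = Hs + Hd + hf + Hp = 4 + 5 + 4 + 25 = 38

38 m


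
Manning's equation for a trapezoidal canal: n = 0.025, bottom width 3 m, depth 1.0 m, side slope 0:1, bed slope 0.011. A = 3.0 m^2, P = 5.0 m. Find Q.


R = A/P = 3.0/5.0 = 0.600000
Q = (1/0.025) * 3.0 * 0.600000^(2/3) * 0.011^0.5

8.9532 m^3/s


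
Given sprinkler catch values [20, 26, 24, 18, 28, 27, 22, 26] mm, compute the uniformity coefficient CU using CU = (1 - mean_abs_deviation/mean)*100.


mean = 23.875000 mm
MAD = 2.906250 mm
CU = (1 - 2.906250/23.875000)*100

87.8272 %


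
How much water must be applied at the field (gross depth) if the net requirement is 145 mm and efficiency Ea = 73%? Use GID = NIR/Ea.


Ea = 73% = 0.73
GID = NIR / Ea = 145 / 0.73 = 198.6301 mm

198.6301 mm


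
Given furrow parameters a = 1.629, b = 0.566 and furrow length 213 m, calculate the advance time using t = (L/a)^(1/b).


t = (L/a)^(1/b)
t = (213/1.629)^(1/0.566)
t = 130.755064^(1/0.566)

5486.8868 min


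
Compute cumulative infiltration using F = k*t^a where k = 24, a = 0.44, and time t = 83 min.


F = k * t^a = 24 * 83^0.44
F = 24 * 6.988667

167.7280 mm


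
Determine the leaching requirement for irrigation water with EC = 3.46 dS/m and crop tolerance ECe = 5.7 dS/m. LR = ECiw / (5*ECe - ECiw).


LR = ECiw / (5*ECe - ECiw)
LR = 3.46 / (5*5.7 - 3.46)
LR = 3.46 / 25.0400

0.1382


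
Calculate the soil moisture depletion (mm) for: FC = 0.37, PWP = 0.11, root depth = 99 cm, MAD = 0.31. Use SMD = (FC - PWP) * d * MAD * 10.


SMD = (FC - PWP) * d * MAD * 10
SMD = (0.37 - 0.11) * 99 * 0.31 * 10
SMD = 0.2600 * 99 * 0.31 * 10

79.7940 mm


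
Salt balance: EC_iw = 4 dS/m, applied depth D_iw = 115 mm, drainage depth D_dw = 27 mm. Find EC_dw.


EC_dw = EC_iw * D_iw / D_dw
EC_dw = 4 * 115 / 27
EC_dw = 460 / 27

17.0370 dS/m


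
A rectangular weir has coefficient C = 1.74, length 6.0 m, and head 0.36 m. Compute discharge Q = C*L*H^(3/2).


Q = C * L * H^(3/2) = 1.74 * 6.0 * 0.36^1.5 = 1.74 * 6.0 * 0.216000

2.2550 m^3/s


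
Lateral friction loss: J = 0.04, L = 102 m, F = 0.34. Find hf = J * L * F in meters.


hf = J * L * F = 0.04 * 102 * 0.34 = 1.3872 m

1.3872 m


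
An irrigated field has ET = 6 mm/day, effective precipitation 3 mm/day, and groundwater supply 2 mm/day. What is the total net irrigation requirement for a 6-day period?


Daily deficit = ET - Pe - GW = 6 - 3 - 2 = 1 mm/day
NIR = 1 * 6 = 6 mm

6.0000 mm


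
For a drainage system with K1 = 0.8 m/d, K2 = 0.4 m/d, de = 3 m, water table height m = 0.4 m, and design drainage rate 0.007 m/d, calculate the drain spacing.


S^2 = 8*K2*de*m/q + 4*K1*m^2/q
S^2 = 8*0.4*3*0.4/0.007 + 4*0.8*0.4^2/0.007
S = sqrt(621.7143)

24.9342 m


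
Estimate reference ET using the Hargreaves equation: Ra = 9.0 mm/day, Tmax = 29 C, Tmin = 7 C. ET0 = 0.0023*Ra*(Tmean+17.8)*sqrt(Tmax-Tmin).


Tmean = (Tmax + Tmin)/2 = (29 + 7)/2 = 18.0
ET0 = 0.0023 * 9.0 * (18.0 + 17.8) * sqrt(29 - 7)
ET0 = 0.0023 * 9.0 * 35.8 * 4.690416

3.4759 mm/day


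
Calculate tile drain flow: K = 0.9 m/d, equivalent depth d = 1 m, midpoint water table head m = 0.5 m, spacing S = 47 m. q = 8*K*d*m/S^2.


q = 8*K*d*m/S^2
q = 8*0.9*1*0.5/47^2
q = 3.6000 / 2209

0.0016 m/d


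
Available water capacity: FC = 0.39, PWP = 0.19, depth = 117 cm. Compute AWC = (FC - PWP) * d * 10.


AWC = (FC - PWP) * d * 10
AWC = (0.39 - 0.19) * 117 * 10
AWC = 0.2000 * 117 * 10

234.0000 mm


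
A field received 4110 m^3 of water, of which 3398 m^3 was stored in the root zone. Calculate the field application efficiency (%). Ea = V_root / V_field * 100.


Ea = V_root / V_field * 100 = 3398 / 4110 * 100 = 82.6764%

82.6764 %


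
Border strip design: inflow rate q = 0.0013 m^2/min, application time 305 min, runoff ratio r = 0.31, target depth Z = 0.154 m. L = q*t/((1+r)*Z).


L = q*t/((1+r)*Z)
L = 0.0013*305/((1+0.31)*0.154)
L = 0.3965/0.20174

1.9654 m


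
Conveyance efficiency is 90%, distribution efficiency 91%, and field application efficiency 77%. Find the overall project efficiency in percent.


Ec = 0.9, Eb = 0.91, Ea = 0.77
E = 0.9 * 0.91 * 0.77 * 100 = 63.0630%

63.0630 %


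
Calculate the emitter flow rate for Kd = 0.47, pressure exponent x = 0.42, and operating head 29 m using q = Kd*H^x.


q = Kd * H^x = 0.47 * 29^0.42 = 0.47 * 4.113459

1.9333 L/h


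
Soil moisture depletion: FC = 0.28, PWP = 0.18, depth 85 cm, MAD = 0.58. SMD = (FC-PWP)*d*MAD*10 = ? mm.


SMD = (FC - PWP) * d * MAD * 10
SMD = (0.28 - 0.18) * 85 * 0.58 * 10
SMD = 0.1000 * 85 * 0.58 * 10

49.3000 mm


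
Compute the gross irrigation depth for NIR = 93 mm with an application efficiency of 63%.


Ea = 63% = 0.63
GID = NIR / Ea = 93 / 0.63 = 147.6190 mm

147.6190 mm


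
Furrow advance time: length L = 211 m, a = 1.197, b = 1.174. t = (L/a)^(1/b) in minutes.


t = (L/a)^(1/b)
t = (211/1.197)^(1/1.174)
t = 176.274018^(1/1.174)

81.8989 min


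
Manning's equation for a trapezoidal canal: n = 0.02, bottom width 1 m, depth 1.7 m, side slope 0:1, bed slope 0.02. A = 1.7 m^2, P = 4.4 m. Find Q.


R = A/P = 1.7/4.4 = 0.386364
Q = (1/0.02) * 1.7 * 0.386364^(2/3) * 0.02^0.5

6.3767 m^3/s


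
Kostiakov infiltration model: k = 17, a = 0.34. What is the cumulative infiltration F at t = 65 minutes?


F = k * t^a = 17 * 65^0.34
F = 17 * 4.134191

70.2812 mm


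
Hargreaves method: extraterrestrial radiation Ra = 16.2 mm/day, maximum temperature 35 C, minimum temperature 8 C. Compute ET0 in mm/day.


Tmean = (Tmax + Tmin)/2 = (35 + 8)/2 = 21.5
ET0 = 0.0023 * 16.2 * (21.5 + 17.8) * sqrt(35 - 8)
ET0 = 0.0023 * 16.2 * 39.3 * 5.196152

7.6088 mm/day


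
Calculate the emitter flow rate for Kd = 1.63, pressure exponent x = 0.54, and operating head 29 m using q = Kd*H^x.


q = Kd * H^x = 1.63 * 29^0.54 = 1.63 * 6.161620

10.0434 L/h


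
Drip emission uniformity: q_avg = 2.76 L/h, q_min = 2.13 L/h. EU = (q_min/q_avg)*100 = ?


EU = (q_min/q_avg)*100 = (2.13/2.76)*100 = 77.1739%

77.1739 %


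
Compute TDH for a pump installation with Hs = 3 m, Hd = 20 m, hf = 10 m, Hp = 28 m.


TDH = Hs + Hd + hf + Hp = 3 + 20 + 10 + 28 = 61

61 m


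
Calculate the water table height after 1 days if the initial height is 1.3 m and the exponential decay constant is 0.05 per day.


m = m0 * exp(-k*t)
m = 1.3 * exp(-0.05 * 1)
m = 1.3 * exp(-0.0500)

1.2366 m


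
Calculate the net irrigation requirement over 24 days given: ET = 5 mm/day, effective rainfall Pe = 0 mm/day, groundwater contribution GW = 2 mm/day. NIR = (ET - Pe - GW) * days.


Daily deficit = ET - Pe - GW = 5 - 0 - 2 = 3 mm/day
NIR = 3 * 24 = 72 mm

72.0000 mm


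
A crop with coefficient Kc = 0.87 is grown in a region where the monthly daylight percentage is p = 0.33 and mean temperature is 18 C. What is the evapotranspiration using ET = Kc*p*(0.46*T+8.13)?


ET = Kc * p * (0.46*T + 8.13)
ET = 0.87 * 0.33 * (0.46*18 + 8.13)
ET = 0.87 * 0.33 * 16.4100

4.7113 mm/day


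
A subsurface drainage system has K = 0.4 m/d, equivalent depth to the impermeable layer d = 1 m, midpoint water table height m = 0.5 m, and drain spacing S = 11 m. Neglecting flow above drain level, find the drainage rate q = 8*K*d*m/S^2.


q = 8*K*d*m/S^2
q = 8*0.4*1*0.5/11^2
q = 1.6000 / 121

0.0132 m/d


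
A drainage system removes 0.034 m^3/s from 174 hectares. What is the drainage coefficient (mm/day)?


DC = Q * 86400 / (A * 10000) * 1000
DC = 0.034 * 86400 / (174 * 10000) * 1000
DC = 2937600.0000 / 1740000

1.6883 mm/day


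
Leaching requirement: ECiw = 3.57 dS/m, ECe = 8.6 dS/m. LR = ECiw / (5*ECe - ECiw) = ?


LR = ECiw / (5*ECe - ECiw)
LR = 3.57 / (5*8.6 - 3.57)
LR = 3.57 / 39.4300

0.0905


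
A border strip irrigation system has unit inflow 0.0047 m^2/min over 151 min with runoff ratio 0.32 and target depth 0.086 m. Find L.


L = q*t/((1+r)*Z)
L = 0.0047*151/((1+0.32)*0.086)
L = 0.7097/0.11352

6.2518 m


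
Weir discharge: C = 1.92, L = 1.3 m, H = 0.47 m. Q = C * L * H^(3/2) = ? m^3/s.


Q = C * L * H^(3/2) = 1.92 * 1.3 * 0.47^1.5 = 1.92 * 1.3 * 0.322216

0.8043 m^3/s


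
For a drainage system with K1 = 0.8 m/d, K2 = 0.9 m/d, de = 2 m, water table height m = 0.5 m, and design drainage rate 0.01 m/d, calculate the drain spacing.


S^2 = 8*K2*de*m/q + 4*K1*m^2/q
S^2 = 8*0.9*2*0.5/0.01 + 4*0.8*0.5^2/0.01
S = sqrt(800.0000)

28.2843 m


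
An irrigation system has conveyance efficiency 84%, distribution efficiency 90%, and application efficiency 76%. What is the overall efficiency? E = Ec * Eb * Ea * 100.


Ec = 0.84, Eb = 0.9, Ea = 0.76
E = 0.84 * 0.9 * 0.76 * 100 = 57.4560%

57.4560 %


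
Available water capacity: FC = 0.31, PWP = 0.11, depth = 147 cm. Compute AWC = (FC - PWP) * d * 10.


AWC = (FC - PWP) * d * 10
AWC = (0.31 - 0.11) * 147 * 10
AWC = 0.2000 * 147 * 10

294.0000 mm


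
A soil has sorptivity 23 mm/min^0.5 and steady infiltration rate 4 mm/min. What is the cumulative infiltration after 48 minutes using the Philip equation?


F = S*sqrt(t) + A*t
F = 23*sqrt(48) + 4*48
F = 23*6.928203 + 192

351.3487 mm


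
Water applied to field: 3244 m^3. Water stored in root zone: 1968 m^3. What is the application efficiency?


Ea = V_root / V_field * 100 = 1968 / 3244 * 100 = 60.6658%

60.6658 %


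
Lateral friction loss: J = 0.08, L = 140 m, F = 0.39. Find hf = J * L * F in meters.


hf = J * L * F = 0.08 * 140 * 0.39 = 4.3680 m

4.3680 m


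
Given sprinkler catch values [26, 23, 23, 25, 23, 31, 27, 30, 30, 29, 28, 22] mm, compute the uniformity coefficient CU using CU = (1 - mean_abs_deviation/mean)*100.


mean = 26.416667 mm
MAD = 2.750000 mm
CU = (1 - 2.750000/26.416667)*100

89.5899 %


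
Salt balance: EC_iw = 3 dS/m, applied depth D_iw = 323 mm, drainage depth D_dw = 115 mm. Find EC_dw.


EC_dw = EC_iw * D_iw / D_dw
EC_dw = 3 * 323 / 115
EC_dw = 969 / 115

8.4261 dS/m


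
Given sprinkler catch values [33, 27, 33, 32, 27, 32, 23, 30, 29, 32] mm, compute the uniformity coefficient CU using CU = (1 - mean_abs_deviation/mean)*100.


mean = 29.800000 mm
MAD = 2.640000 mm
CU = (1 - 2.640000/29.800000)*100

91.1409 %


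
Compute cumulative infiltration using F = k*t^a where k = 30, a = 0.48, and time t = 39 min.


F = k * t^a = 30 * 39^0.48
F = 30 * 5.803781

174.1134 mm


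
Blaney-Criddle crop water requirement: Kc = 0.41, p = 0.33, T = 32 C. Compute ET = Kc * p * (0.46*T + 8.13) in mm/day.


ET = Kc * p * (0.46*T + 8.13)
ET = 0.41 * 0.33 * (0.46*32 + 8.13)
ET = 0.41 * 0.33 * 22.8500

3.0916 mm/day


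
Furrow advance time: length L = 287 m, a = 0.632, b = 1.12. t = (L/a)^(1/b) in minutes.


t = (L/a)^(1/b)
t = (287/0.632)^(1/1.12)
t = 454.113924^(1/1.12)

235.7592 min


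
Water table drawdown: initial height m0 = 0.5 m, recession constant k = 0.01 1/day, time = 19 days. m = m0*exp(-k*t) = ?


m = m0 * exp(-k*t)
m = 0.5 * exp(-0.01 * 19)
m = 0.5 * exp(-0.1900)

0.4135 m


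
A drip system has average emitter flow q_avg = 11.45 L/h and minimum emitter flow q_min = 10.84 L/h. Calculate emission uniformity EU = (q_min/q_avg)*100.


EU = (q_min/q_avg)*100 = (10.84/11.45)*100 = 94.6725%

94.6725 %


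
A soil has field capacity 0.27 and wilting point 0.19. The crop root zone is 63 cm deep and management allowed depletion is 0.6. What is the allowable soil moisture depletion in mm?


SMD = (FC - PWP) * d * MAD * 10
SMD = (0.27 - 0.19) * 63 * 0.6 * 10
SMD = 0.0800 * 63 * 0.6 * 10

30.2400 mm


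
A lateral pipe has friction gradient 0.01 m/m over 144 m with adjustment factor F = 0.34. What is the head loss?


hf = J * L * F = 0.01 * 144 * 0.34 = 0.4896 m

0.4896 m


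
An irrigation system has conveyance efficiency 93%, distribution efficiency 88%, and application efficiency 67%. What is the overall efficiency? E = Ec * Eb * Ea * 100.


Ec = 0.93, Eb = 0.88, Ea = 0.67
E = 0.93 * 0.88 * 0.67 * 100 = 54.8328%

54.8328 %


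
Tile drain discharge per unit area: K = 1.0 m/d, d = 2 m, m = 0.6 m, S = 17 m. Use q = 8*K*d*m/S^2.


q = 8*K*d*m/S^2
q = 8*1.0*2*0.6/17^2
q = 9.6000 / 289

0.0332 m/d


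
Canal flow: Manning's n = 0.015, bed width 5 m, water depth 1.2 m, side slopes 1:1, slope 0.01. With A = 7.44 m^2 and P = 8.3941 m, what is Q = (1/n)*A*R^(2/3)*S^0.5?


R = A/P = 7.44/8.3941 = 0.886337
Q = (1/0.015) * 7.44 * 0.886337^(2/3) * 0.01^0.5

45.7665 m^3/s


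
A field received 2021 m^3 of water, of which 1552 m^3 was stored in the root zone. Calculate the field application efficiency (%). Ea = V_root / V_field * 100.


Ea = V_root / V_field * 100 = 1552 / 2021 * 100 = 76.7937%

76.7937 %


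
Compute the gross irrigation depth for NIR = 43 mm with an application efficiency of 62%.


Ea = 62% = 0.62
GID = NIR / Ea = 43 / 0.62 = 69.3548 mm

69.3548 mm


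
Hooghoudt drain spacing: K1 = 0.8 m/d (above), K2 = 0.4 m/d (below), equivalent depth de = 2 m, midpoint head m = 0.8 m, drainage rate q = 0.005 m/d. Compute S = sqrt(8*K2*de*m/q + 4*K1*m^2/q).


S^2 = 8*K2*de*m/q + 4*K1*m^2/q
S^2 = 8*0.4*2*0.8/0.005 + 4*0.8*0.8^2/0.005
S = sqrt(1433.6000)

37.8629 m


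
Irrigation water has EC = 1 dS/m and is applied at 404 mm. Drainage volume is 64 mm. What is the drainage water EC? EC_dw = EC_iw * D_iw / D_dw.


EC_dw = EC_iw * D_iw / D_dw
EC_dw = 1 * 404 / 64
EC_dw = 404 / 64

6.3125 dS/m


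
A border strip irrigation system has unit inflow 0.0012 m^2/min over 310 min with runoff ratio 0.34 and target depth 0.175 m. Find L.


L = q*t/((1+r)*Z)
L = 0.0012*310/((1+0.34)*0.175)
L = 0.372/0.2345

1.5864 m


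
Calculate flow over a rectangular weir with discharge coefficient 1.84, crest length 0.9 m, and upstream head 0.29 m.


Q = C * L * H^(3/2) = 1.84 * 0.9 * 0.29^1.5 = 1.84 * 0.9 * 0.156170

0.2586 m^3/s


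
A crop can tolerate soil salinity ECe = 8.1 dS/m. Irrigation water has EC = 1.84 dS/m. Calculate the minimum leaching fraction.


LR = ECiw / (5*ECe - ECiw)
LR = 1.84 / (5*8.1 - 1.84)
LR = 1.84 / 38.6600

0.0476


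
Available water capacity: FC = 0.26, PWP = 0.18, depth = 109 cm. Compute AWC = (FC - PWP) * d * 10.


AWC = (FC - PWP) * d * 10
AWC = (0.26 - 0.18) * 109 * 10
AWC = 0.0800 * 109 * 10

87.2000 mm


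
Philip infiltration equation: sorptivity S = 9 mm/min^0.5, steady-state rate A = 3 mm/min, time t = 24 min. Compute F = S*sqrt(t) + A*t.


F = S*sqrt(t) + A*t
F = 9*sqrt(24) + 3*24
F = 9*4.898979 + 72

116.0908 mm


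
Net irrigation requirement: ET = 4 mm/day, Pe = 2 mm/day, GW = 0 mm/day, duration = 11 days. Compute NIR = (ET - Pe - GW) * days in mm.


Daily deficit = ET - Pe - GW = 4 - 2 - 0 = 2 mm/day
NIR = 2 * 11 = 22 mm

22.0000 mm


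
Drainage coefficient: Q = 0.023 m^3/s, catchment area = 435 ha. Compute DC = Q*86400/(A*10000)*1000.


DC = Q * 86400 / (A * 10000) * 1000
DC = 0.023 * 86400 / (435 * 10000) * 1000
DC = 1987200.0000 / 4350000

0.4568 mm/day


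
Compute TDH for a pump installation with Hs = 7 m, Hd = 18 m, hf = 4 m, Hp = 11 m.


TDH = Hs + Hd + hf + Hp = 7 + 18 + 4 + 11 = 40

40 m


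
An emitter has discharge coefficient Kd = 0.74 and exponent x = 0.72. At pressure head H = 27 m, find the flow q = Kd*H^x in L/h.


q = Kd * H^x = 0.74 * 27^0.72 = 0.74 * 10.729560

7.9399 L/h


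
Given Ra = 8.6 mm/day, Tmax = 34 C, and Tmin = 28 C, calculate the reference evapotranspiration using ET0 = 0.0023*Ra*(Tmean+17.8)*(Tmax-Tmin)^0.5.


Tmean = (Tmax + Tmin)/2 = (34 + 28)/2 = 31.0
ET0 = 0.0023 * 8.6 * (31.0 + 17.8) * sqrt(34 - 28)
ET0 = 0.0023 * 8.6 * 48.8 * 2.449490

2.3644 mm/day


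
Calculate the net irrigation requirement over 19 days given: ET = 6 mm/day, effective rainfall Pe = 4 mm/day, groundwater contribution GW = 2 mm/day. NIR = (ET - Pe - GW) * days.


Daily deficit = ET - Pe - GW = 6 - 4 - 2 = 0 mm/day
NIR = 0 * 19 = 0 mm

0 mm


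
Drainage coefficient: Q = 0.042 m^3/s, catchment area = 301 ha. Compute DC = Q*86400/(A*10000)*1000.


DC = Q * 86400 / (A * 10000) * 1000
DC = 0.042 * 86400 / (301 * 10000) * 1000
DC = 3628800.0000 / 3010000

1.2056 mm/day


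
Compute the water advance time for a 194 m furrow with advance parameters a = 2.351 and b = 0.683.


t = (L/a)^(1/b)
t = (194/2.351)^(1/0.683)
t = 82.518077^(1/0.683)

639.8451 min


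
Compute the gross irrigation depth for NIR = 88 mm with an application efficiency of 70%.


Ea = 70% = 0.7
GID = NIR / Ea = 88 / 0.7 = 125.7143 mm

125.7143 mm


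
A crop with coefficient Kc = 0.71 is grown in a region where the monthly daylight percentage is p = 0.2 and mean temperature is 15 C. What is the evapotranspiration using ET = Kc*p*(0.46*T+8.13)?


ET = Kc * p * (0.46*T + 8.13)
ET = 0.71 * 0.2 * (0.46*15 + 8.13)
ET = 0.71 * 0.2 * 15.0300

2.1343 mm/day


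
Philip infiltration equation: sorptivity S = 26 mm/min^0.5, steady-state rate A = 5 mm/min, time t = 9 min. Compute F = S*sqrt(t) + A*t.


F = S*sqrt(t) + A*t
F = 26*sqrt(9) + 5*9
F = 26*3.000000 + 45

123.0000 mm


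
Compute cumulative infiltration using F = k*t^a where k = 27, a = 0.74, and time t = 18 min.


F = k * t^a = 27 * 18^0.74
F = 27 * 8.489882

229.2268 mm


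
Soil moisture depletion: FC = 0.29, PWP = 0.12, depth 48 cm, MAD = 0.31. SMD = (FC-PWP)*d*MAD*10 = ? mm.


SMD = (FC - PWP) * d * MAD * 10
SMD = (0.29 - 0.12) * 48 * 0.31 * 10
SMD = 0.1700 * 48 * 0.31 * 10

25.2960 mm


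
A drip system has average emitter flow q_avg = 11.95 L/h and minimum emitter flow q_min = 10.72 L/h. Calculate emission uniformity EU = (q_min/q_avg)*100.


EU = (q_min/q_avg)*100 = (10.72/11.95)*100 = 89.7071%

89.7071 %


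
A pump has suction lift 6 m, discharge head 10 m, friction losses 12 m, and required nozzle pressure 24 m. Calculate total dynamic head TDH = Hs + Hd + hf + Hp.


TDH = Hs + Hd + hf + Hp = 6 + 10 + 12 + 24 = 52

52 m


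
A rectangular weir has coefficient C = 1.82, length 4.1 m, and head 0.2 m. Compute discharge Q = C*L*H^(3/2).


Q = C * L * H^(3/2) = 1.82 * 4.1 * 0.2^1.5 = 1.82 * 4.1 * 0.089443

0.6674 m^3/s


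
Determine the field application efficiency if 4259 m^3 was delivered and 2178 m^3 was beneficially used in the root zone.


Ea = V_root / V_field * 100 = 2178 / 4259 * 100 = 51.1388%

51.1388 %


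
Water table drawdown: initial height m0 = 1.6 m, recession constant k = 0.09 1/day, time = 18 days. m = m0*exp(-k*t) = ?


m = m0 * exp(-k*t)
m = 1.6 * exp(-0.09 * 18)
m = 1.6 * exp(-1.6200)

0.3166 m


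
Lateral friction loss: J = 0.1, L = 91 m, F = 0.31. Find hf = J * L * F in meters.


hf = J * L * F = 0.1 * 91 * 0.31 = 2.8210 m

2.8210 m


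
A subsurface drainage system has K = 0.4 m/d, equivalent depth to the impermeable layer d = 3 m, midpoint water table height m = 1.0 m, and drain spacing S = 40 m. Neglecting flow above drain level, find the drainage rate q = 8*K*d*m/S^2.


q = 8*K*d*m/S^2
q = 8*0.4*3*1.0/40^2
q = 9.6000 / 1600

0.0060 m/d


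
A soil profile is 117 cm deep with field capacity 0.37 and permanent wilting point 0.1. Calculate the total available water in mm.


AWC = (FC - PWP) * d * 10
AWC = (0.37 - 0.1) * 117 * 10
AWC = 0.2700 * 117 * 10

315.9000 mm


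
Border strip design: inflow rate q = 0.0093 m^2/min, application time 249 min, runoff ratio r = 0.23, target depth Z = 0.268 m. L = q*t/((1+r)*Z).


L = q*t/((1+r)*Z)
L = 0.0093*249/((1+0.23)*0.268)
L = 2.3157/0.32964

7.0249 m


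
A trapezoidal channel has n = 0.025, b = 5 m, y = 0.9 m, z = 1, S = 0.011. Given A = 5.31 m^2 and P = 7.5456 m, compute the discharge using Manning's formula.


R = A/P = 5.31/7.5456 = 0.703721
Q = (1/0.025) * 5.31 * 0.703721^(2/3) * 0.011^0.5

17.6245 m^3/s


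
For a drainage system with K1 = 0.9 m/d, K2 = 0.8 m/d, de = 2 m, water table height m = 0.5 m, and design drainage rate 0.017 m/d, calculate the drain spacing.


S^2 = 8*K2*de*m/q + 4*K1*m^2/q
S^2 = 8*0.8*2*0.5/0.017 + 4*0.9*0.5^2/0.017
S = sqrt(429.4118)

20.7223 m


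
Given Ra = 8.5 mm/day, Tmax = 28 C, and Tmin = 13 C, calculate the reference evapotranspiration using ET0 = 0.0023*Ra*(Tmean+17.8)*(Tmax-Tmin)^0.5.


Tmean = (Tmax + Tmin)/2 = (28 + 13)/2 = 20.5
ET0 = 0.0023 * 8.5 * (20.5 + 17.8) * sqrt(28 - 13)
ET0 = 0.0023 * 8.5 * 38.3 * 3.872983

2.9000 mm/day


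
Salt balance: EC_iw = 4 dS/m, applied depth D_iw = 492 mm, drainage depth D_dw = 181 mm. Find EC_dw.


EC_dw = EC_iw * D_iw / D_dw
EC_dw = 4 * 492 / 181
EC_dw = 1968 / 181

10.8729 dS/m


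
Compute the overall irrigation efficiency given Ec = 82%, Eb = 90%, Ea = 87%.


Ec = 0.82, Eb = 0.9, Ea = 0.87
E = 0.82 * 0.9 * 0.87 * 100 = 64.2060%

64.2060 %


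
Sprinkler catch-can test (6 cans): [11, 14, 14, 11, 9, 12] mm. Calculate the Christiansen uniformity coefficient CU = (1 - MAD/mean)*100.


mean = 11.833333 mm
MAD = 1.500000 mm
CU = (1 - 1.500000/11.833333)*100

87.3239 %


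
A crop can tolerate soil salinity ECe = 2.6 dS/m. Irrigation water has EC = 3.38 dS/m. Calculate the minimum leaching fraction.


LR = ECiw / (5*ECe - ECiw)
LR = 3.38 / (5*2.6 - 3.38)
LR = 3.38 / 9.6200

0.3514


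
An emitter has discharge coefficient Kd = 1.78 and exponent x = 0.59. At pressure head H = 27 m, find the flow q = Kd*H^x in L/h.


q = Kd * H^x = 1.78 * 27^0.59 = 1.78 * 6.990442

12.4430 L/h


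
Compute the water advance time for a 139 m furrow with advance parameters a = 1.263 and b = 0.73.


t = (L/a)^(1/b)
t = (139/1.263)^(1/0.73)
t = 110.055424^(1/0.73)

626.2216 min


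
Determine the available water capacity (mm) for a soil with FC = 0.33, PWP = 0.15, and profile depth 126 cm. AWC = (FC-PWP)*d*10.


AWC = (FC - PWP) * d * 10
AWC = (0.33 - 0.15) * 126 * 10
AWC = 0.1800 * 126 * 10

226.8000 mm


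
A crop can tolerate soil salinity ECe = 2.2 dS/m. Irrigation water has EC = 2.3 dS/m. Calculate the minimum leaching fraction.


LR = ECiw / (5*ECe - ECiw)
LR = 2.3 / (5*2.2 - 2.3)
LR = 2.3 / 8.7000

0.2644


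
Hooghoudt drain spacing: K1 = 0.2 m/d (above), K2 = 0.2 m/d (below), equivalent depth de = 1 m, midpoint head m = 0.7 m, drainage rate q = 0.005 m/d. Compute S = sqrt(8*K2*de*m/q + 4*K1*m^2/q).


S^2 = 8*K2*de*m/q + 4*K1*m^2/q
S^2 = 8*0.2*1*0.7/0.005 + 4*0.2*0.7^2/0.005
S = sqrt(302.4000)

17.3897 m


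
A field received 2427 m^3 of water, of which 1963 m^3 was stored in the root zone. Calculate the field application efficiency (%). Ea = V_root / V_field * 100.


Ea = V_root / V_field * 100 = 1963 / 2427 * 100 = 80.8817%

80.8817 %


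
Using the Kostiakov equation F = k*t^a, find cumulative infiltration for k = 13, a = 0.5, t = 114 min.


F = k * t^a = 13 * 114^0.5
F = 13 * 10.677078

138.8020 mm


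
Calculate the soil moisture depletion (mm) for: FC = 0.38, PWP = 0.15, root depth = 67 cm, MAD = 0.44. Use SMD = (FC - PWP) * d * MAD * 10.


SMD = (FC - PWP) * d * MAD * 10
SMD = (0.38 - 0.15) * 67 * 0.44 * 10
SMD = 0.2300 * 67 * 0.44 * 10

67.8040 mm


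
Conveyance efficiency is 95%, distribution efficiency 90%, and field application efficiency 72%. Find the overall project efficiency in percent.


Ec = 0.95, Eb = 0.9, Ea = 0.72
E = 0.95 * 0.9 * 0.72 * 100 = 61.5600%

61.5600 %


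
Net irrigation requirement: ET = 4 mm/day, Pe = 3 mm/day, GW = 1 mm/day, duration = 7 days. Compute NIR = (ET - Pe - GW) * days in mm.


Daily deficit = ET - Pe - GW = 4 - 3 - 1 = 0 mm/day
NIR = 0 * 7 = 0 mm

0 mm


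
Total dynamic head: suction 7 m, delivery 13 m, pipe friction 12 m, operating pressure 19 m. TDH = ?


TDH = Hs + Hd + hf + Hp = 7 + 13 + 12 + 19 = 51

51 m


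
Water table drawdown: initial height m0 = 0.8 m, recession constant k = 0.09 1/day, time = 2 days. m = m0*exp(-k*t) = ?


m = m0 * exp(-k*t)
m = 0.8 * exp(-0.09 * 2)
m = 0.8 * exp(-0.1800)

0.6682 m


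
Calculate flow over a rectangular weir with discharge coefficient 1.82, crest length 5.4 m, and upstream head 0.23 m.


Q = C * L * H^(3/2) = 1.82 * 5.4 * 0.23^1.5 = 1.82 * 5.4 * 0.110304

1.0841 m^3/s


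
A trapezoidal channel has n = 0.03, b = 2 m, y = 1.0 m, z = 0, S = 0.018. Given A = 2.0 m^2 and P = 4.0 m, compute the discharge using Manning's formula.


R = A/P = 2.0/4.0 = 0.500000
Q = (1/0.03) * 2.0 * 0.500000^(2/3) * 0.018^0.5

5.6345 m^3/s


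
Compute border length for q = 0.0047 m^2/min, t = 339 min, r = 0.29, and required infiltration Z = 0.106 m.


L = q*t/((1+r)*Z)
L = 0.0047*339/((1+0.29)*0.106)
L = 1.5933/0.13674

11.6520 m


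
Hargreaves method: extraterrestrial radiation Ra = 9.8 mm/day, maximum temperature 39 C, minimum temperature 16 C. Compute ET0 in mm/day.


Tmean = (Tmax + Tmin)/2 = (39 + 16)/2 = 27.5
ET0 = 0.0023 * 9.8 * (27.5 + 17.8) * sqrt(39 - 16)
ET0 = 0.0023 * 9.8 * 45.3 * 4.795832

4.8968 mm/day
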